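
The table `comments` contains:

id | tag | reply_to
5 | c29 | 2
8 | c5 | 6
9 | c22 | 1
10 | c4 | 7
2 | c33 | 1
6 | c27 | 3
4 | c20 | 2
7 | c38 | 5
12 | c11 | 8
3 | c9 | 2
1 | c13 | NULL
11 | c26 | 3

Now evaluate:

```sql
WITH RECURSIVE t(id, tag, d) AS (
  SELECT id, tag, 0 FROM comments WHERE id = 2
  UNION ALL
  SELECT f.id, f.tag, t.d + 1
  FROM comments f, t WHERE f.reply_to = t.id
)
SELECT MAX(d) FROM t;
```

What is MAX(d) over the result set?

4

Base: id=2 (c33) at d 0.
Iteration 1: rows with reply_to in {2} -> c9 (id 3, d 1), c20 (id 4, d 1), c29 (id 5, d 1).
Iteration 2: rows with reply_to in {3,4,5} -> c27 (id 6, d 2), c38 (id 7, d 2), c26 (id 11, d 2).
Iteration 3: rows with reply_to in {6,7,11} -> c5 (id 8, d 3), c4 (id 10, d 3).
Iteration 4: rows with reply_to in {8,10} -> c11 (id 12, d 4).
Iteration 5: no rows with reply_to in {12}; recursion stops.
d values: 0, 1, 1, 1, 2, 2, 2, 3, 3, 4; the maximum is 4.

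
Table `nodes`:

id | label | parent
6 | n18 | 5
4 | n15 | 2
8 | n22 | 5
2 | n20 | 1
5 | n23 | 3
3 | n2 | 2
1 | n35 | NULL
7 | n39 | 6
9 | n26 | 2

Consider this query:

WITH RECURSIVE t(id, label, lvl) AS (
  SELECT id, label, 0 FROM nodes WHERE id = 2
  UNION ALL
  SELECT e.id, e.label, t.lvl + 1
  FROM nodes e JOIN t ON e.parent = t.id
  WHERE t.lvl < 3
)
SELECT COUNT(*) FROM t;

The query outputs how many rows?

7

Base: id=2 (n20) at lvl 0.
Iteration 1: rows with parent in {2} -> n2 (id 3, lvl 1), n15 (id 4, lvl 1), n26 (id 9, lvl 1).
Iteration 2: rows with parent in {3,4,9} -> n23 (id 5, lvl 2).
Iteration 3: rows with parent in {5} -> n18 (id 6, lvl 3), n22 (id 8, lvl 3).
Iteration 4: lvl < 3 fails for all current rows; recursion stops.
Total rows emitted: 7.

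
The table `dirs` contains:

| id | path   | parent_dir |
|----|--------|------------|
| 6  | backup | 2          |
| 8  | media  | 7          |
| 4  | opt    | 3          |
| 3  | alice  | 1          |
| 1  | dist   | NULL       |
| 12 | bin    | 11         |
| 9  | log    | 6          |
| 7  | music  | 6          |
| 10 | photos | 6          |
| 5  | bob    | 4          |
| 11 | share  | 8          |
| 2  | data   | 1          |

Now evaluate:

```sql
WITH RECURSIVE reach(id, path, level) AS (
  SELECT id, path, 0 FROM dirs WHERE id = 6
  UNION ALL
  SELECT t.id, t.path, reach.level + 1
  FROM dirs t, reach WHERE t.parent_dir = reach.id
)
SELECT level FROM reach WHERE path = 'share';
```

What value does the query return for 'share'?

Base: id=6 (backup) at level 0.
Iteration 1: rows with parent_dir in {6} -> music (id 7, level 1), log (id 9, level 1), photos (id 10, level 1).
Iteration 2: rows with parent_dir in {7,9,10} -> media (id 8, level 2).
Iteration 3: rows with parent_dir in {8} -> share (id 11, level 3).
Iteration 4: rows with parent_dir in {11} -> bin (id 12, level 4).
Iteration 5: no rows with parent_dir in {12}; recursion stops.

3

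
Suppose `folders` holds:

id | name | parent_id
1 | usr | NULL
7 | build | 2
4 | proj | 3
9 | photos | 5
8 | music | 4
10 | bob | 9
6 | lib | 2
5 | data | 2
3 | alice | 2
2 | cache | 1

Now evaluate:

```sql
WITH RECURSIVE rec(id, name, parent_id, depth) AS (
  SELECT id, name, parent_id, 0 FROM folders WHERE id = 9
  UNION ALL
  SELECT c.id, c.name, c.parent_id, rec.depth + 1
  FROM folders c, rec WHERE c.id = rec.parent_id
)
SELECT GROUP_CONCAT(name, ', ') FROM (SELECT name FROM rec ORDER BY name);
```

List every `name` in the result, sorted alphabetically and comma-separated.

cache, data, photos, usr

Base: id=9 (photos), parent_id=5, depth 0.
Iteration 1: join on id=5 -> data (id 5, parent_id=2, depth 1).
Iteration 2: join on id=2 -> cache (id 2, parent_id=1, depth 2).
Iteration 3: join on id=1 -> usr (id 1, parent_id=NULL, depth 3).
Iteration 4: parent_id is NULL; no match; recursion stops.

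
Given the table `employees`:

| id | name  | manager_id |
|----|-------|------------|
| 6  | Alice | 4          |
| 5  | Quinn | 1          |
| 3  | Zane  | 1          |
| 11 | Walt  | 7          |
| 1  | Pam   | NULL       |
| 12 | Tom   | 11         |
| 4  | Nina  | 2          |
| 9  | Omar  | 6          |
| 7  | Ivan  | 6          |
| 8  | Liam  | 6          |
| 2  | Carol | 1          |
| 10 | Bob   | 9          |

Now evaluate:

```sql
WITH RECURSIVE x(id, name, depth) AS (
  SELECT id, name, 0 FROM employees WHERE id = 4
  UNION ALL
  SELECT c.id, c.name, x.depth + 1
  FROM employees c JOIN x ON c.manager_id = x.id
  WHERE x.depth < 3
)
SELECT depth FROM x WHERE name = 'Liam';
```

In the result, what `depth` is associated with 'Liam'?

2

Base: id=4 (Nina) at depth 0.
Iteration 1: rows with manager_id in {4} -> Alice (id 6, depth 1).
Iteration 2: rows with manager_id in {6} -> Ivan (id 7, depth 2), Liam (id 8, depth 2), Omar (id 9, depth 2).
Iteration 3: rows with manager_id in {7,8,9} -> Bob (id 10, depth 3), Walt (id 11, depth 3).
Iteration 4: depth < 3 fails for all current rows; recursion stops.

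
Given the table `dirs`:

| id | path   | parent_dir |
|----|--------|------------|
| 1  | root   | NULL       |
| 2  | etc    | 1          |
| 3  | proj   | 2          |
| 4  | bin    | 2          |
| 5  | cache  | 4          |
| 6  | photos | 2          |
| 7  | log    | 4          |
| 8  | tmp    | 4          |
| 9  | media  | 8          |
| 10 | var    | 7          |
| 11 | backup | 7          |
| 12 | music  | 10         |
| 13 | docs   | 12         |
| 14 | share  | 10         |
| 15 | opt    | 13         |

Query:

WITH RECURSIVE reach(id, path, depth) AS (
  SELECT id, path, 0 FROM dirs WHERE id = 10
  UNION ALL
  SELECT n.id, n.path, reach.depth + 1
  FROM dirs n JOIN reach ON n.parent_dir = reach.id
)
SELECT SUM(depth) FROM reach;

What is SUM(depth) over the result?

Base: id=10 (var) at depth 0.
Iteration 1: rows with parent_dir in {10} -> music (id 12, depth 1), share (id 14, depth 1).
Iteration 2: rows with parent_dir in {12,14} -> docs (id 13, depth 2).
Iteration 3: rows with parent_dir in {13} -> opt (id 15, depth 3).
Iteration 4: no rows with parent_dir in {15}; recursion stops.
SUM(depth) = 0 + 1 + 1 + 2 + 3 = 7.

7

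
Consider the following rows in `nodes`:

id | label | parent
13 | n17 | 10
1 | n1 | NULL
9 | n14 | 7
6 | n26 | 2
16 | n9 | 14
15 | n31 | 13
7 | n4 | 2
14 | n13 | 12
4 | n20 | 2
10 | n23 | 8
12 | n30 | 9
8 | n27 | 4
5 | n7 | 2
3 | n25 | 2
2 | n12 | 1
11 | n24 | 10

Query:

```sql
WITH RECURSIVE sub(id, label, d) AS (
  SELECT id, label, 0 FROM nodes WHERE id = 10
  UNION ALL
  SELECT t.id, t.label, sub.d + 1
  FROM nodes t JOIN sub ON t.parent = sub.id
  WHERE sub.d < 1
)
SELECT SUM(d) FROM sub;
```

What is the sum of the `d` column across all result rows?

2

Base: id=10 (n23) at d 0.
Iteration 1: rows with parent in {10} -> n24 (id 11, d 1), n17 (id 13, d 1).
Iteration 2: d < 1 fails for all current rows; recursion stops.
SUM(d) = 0 + 1 + 1 = 2.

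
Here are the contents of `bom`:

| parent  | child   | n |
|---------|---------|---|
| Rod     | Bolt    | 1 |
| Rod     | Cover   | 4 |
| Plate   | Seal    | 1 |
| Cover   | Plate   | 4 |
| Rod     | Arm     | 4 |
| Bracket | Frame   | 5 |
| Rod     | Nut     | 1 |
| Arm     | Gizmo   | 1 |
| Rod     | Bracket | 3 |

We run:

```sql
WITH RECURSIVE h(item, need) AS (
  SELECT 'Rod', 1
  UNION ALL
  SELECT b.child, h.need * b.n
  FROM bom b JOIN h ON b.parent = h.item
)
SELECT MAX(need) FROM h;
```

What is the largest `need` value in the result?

16

Base: (Rod, need=1).
Iteration 1: components of {Rod} -> Arm = 1*4 = 4, Bolt = 1*1 = 1, Bracket = 1*3 = 3, Cover = 1*4 = 4, Nut = 1*1 = 1.
Iteration 2: components of {Arm,Bolt,Bracket,Cover,Nut} -> Frame = 3*5 = 15, Gizmo = 4*1 = 4, Plate = 4*4 = 16.
Iteration 3: components of {Frame,Gizmo,Plate} -> Seal = 16*1 = 16.
Iteration 4: no further components; recursion stops.
need values: 1, 4, 1, 1, 3, 4, 16, 15, 4, 16; the maximum is 16.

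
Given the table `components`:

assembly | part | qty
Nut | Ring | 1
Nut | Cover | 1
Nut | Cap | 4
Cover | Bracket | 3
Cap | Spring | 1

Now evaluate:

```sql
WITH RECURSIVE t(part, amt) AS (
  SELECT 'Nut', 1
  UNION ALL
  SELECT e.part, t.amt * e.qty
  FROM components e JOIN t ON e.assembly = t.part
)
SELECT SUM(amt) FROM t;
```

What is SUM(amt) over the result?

Base: (Nut, amt=1).
Iteration 1: components of {Nut} -> Cap = 1*4 = 4, Cover = 1*1 = 1, Ring = 1*1 = 1.
Iteration 2: components of {Cap,Cover,Ring} -> Bracket = 1*3 = 3, Spring = 4*1 = 4.
Iteration 3: no further components; recursion stops.
SUM(amt) = 1 + 1 + 1 + 4 + 3 + 4 = 14.

14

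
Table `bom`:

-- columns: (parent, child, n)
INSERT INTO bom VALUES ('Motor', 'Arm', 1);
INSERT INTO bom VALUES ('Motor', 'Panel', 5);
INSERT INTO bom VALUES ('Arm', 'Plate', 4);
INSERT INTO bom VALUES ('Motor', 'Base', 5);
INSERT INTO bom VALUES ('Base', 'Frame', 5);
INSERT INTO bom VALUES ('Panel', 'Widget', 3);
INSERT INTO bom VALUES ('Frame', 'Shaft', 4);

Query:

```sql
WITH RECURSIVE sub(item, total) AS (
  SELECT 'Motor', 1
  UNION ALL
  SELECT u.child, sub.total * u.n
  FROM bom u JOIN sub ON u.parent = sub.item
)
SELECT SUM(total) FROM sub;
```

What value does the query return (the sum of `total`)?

Base: (Motor, total=1).
Iteration 1: components of {Motor} -> Arm = 1*1 = 1, Base = 1*5 = 5, Panel = 1*5 = 5.
Iteration 2: components of {Arm,Base,Panel} -> Frame = 5*5 = 25, Plate = 1*4 = 4, Widget = 5*3 = 15.
Iteration 3: components of {Frame,Plate,Widget} -> Shaft = 25*4 = 100.
Iteration 4: no further components; recursion stops.
SUM(total) = 1 + 1 + 5 + 5 + 4 + 15 + 25 + 100 = 156.

156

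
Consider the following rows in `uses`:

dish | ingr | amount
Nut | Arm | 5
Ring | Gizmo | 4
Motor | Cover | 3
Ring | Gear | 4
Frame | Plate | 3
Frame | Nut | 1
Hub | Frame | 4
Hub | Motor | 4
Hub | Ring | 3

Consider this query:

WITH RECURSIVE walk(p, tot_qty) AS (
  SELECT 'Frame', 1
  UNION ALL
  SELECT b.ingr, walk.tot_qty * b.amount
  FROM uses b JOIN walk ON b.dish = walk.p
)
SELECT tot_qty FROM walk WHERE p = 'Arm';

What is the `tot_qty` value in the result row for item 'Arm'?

Base: (Frame, tot_qty=1).
Iteration 1: components of {Frame} -> Nut = 1*1 = 1, Plate = 1*3 = 3.
Iteration 2: components of {Nut,Plate} -> Arm = 1*5 = 5.
Iteration 3: no further components; recursion stops.

5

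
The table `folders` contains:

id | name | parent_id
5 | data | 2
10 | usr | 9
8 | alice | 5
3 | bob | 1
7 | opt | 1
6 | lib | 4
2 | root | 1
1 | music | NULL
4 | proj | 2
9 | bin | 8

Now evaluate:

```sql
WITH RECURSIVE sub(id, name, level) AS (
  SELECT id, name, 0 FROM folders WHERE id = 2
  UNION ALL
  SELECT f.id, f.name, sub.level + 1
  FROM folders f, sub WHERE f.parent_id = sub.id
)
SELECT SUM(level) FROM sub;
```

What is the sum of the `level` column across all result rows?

Base: id=2 (root) at level 0.
Iteration 1: rows with parent_id in {2} -> proj (id 4, level 1), data (id 5, level 1).
Iteration 2: rows with parent_id in {4,5} -> lib (id 6, level 2), alice (id 8, level 2).
Iteration 3: rows with parent_id in {6,8} -> bin (id 9, level 3).
Iteration 4: rows with parent_id in {9} -> usr (id 10, level 4).
Iteration 5: no rows with parent_id in {10}; recursion stops.
SUM(level) = 0 + 1 + 1 + 2 + 2 + 3 + 4 = 13.

13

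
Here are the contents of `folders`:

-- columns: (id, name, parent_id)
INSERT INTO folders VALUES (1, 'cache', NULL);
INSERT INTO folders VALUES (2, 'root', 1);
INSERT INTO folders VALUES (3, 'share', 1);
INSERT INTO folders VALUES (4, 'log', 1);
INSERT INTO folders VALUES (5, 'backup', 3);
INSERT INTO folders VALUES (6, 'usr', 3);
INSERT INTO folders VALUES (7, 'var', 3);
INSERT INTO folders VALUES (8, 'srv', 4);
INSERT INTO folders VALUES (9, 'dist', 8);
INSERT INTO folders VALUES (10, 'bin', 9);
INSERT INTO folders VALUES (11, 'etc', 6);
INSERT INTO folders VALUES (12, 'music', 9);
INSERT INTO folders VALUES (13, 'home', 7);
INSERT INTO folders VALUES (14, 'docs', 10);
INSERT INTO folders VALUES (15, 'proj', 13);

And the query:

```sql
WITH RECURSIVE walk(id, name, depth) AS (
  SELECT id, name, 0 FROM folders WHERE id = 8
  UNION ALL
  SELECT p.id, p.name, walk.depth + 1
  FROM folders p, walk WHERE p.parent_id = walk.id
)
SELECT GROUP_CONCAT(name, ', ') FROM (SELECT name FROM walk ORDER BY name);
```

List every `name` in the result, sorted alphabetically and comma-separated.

bin, dist, docs, music, srv

Base: id=8 (srv) at depth 0.
Iteration 1: rows with parent_id in {8} -> dist (id 9, depth 1).
Iteration 2: rows with parent_id in {9} -> bin (id 10, depth 2), music (id 12, depth 2).
Iteration 3: rows with parent_id in {10,12} -> docs (id 14, depth 3).
Iteration 4: no rows with parent_id in {14}; recursion stops.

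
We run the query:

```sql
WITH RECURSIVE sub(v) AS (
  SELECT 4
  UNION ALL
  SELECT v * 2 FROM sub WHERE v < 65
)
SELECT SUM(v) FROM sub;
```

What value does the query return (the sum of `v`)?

Base: v=4.
Iteration 1: 4 < 65 holds -> v = 4 * 2 = 8.
Iteration 2: 8 < 65 holds -> v = 8 * 2 = 16.
Iteration 3: 16 < 65 holds -> v = 16 * 2 = 32.
Iteration 4: 32 < 65 holds -> v = 32 * 2 = 64.
Iteration 5: 64 < 65 holds -> v = 64 * 2 = 128.
Iteration 6: 128 < 65 fails; recursion stops.
SUM(v) = 4 + 8 + 16 + 32 + 64 + 128 = 252.

252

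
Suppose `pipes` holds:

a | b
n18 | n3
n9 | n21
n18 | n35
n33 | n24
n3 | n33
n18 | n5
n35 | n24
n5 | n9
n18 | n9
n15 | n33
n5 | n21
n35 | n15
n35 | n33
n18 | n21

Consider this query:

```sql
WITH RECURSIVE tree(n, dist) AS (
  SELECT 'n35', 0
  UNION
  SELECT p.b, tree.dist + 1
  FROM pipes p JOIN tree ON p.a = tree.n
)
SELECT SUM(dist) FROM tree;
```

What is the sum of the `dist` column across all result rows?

Base: (n35, dist=0).
Iteration 1: edges from {n35} -> (n15, dist=1), (n24, dist=1), (n33, dist=1).
Iteration 2: edges from {n15,n24,n33} -> (n24, dist=2), (n33, dist=2).
Iteration 3: edges from {n24,n33} -> (n24, dist=3).
Iteration 4: no outgoing edges from {n24}; recursion stops.
SUM(dist) = 0 + 1 + 1 + 1 + 2 + 2 + 3 = 10.

10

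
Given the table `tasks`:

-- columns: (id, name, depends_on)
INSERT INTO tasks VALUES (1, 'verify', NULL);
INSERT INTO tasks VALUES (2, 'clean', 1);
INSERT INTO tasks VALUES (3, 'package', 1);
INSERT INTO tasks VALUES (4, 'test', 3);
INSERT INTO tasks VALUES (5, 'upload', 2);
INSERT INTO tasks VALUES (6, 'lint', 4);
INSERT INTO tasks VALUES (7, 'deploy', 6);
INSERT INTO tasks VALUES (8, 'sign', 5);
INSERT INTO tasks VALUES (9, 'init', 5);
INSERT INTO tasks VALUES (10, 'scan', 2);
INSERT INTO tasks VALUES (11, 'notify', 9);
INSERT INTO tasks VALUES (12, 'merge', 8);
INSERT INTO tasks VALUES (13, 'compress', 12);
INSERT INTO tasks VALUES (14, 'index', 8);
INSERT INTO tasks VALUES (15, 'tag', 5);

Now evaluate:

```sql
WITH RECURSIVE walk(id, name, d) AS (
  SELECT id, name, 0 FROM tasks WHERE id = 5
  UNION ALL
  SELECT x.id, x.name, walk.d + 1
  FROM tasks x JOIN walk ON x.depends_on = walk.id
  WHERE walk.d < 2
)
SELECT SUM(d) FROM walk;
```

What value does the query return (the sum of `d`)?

Base: id=5 (upload) at d 0.
Iteration 1: rows with depends_on in {5} -> sign (id 8, d 1), init (id 9, d 1), tag (id 15, d 1).
Iteration 2: rows with depends_on in {8,9,15} -> notify (id 11, d 2), merge (id 12, d 2), index (id 14, d 2).
Iteration 3: d < 2 fails for all current rows; recursion stops.
SUM(d) = 0 + 1 + 1 + 1 + 2 + 2 + 2 = 9.

9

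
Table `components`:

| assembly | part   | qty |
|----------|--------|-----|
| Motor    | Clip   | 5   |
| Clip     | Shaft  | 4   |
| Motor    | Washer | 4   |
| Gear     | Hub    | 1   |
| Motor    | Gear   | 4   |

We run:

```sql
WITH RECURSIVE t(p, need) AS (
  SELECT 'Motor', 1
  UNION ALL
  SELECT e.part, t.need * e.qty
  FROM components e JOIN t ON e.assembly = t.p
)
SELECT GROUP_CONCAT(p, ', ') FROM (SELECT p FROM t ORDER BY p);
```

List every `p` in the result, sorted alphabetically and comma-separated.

Base: (Motor, need=1).
Iteration 1: components of {Motor} -> Clip = 1*5 = 5, Gear = 1*4 = 4, Washer = 1*4 = 4.
Iteration 2: components of {Clip,Gear,Washer} -> Hub = 4*1 = 4, Shaft = 5*4 = 20.
Iteration 3: no further components; recursion stops.

Clip, Gear, Hub, Motor, Shaft, Washer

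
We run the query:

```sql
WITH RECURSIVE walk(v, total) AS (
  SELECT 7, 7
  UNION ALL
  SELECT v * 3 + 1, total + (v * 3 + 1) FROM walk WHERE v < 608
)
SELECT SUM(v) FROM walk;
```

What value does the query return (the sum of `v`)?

2727

Base: v=7, total=7.
Iteration 1: 7 < 608 holds -> v = 7 * 3 + 1 = 22, total = 7 + 22 = 29.
Iteration 2: 22 < 608 holds -> v = 22 * 3 + 1 = 67, total = 29 + 67 = 96.
Iteration 3: 67 < 608 holds -> v = 67 * 3 + 1 = 202, total = 96 + 202 = 298.
Iteration 4: 202 < 608 holds -> v = 202 * 3 + 1 = 607, total = 298 + 607 = 905.
Iteration 5: 607 < 608 holds -> v = 607 * 3 + 1 = 1822, total = 905 + 1822 = 2727.
Iteration 6: 1822 < 608 fails; recursion stops.
SUM(v) = 7 + 22 + 67 + 202 + 607 + 1822 = 2727.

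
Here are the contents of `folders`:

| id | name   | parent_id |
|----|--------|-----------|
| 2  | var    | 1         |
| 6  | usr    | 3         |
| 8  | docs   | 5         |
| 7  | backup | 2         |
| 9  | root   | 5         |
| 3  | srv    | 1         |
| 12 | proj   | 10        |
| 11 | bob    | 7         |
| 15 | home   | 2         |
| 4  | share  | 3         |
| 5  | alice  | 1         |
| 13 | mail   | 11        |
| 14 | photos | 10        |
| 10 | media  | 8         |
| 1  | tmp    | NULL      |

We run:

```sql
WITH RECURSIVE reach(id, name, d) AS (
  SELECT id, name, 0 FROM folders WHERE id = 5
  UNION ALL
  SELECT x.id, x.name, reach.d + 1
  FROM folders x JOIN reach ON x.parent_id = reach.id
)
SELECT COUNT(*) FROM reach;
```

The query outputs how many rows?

6

Base: id=5 (alice) at d 0.
Iteration 1: rows with parent_id in {5} -> docs (id 8, d 1), root (id 9, d 1).
Iteration 2: rows with parent_id in {8,9} -> media (id 10, d 2).
Iteration 3: rows with parent_id in {10} -> proj (id 12, d 3), photos (id 14, d 3).
Iteration 4: no rows with parent_id in {12,14}; recursion stops.
Total rows emitted: 6.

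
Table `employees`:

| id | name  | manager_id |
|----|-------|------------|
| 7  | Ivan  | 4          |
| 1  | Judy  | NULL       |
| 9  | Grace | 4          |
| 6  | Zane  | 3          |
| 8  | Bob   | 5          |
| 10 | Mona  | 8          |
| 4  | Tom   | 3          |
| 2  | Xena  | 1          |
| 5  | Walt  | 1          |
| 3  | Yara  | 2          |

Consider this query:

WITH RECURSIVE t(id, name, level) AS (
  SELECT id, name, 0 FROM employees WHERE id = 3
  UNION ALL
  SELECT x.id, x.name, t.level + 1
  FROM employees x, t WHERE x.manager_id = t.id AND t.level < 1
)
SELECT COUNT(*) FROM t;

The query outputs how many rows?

3

Base: id=3 (Yara) at level 0.
Iteration 1: rows with manager_id in {3} -> Tom (id 4, level 1), Zane (id 6, level 1).
Iteration 2: level < 1 fails for all current rows; recursion stops.
Total rows emitted: 3.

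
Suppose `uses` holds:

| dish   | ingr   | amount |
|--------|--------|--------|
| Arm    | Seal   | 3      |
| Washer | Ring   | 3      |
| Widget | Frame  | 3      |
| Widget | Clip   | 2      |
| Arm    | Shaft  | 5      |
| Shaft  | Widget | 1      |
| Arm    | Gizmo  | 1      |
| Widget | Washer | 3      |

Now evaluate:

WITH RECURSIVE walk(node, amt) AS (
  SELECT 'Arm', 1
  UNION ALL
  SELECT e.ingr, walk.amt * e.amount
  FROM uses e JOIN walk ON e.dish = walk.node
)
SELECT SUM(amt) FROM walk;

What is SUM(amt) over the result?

100

Base: (Arm, amt=1).
Iteration 1: components of {Arm} -> Gizmo = 1*1 = 1, Seal = 1*3 = 3, Shaft = 1*5 = 5.
Iteration 2: components of {Gizmo,Seal,Shaft} -> Widget = 5*1 = 5.
Iteration 3: components of {Widget} -> Clip = 5*2 = 10, Frame = 5*3 = 15, Washer = 5*3 = 15.
Iteration 4: components of {Clip,Frame,Washer} -> Ring = 15*3 = 45.
Iteration 5: no further components; recursion stops.
SUM(amt) = 1 + 1 + 5 + 3 + 5 + 15 + 15 + 10 + 45 = 100.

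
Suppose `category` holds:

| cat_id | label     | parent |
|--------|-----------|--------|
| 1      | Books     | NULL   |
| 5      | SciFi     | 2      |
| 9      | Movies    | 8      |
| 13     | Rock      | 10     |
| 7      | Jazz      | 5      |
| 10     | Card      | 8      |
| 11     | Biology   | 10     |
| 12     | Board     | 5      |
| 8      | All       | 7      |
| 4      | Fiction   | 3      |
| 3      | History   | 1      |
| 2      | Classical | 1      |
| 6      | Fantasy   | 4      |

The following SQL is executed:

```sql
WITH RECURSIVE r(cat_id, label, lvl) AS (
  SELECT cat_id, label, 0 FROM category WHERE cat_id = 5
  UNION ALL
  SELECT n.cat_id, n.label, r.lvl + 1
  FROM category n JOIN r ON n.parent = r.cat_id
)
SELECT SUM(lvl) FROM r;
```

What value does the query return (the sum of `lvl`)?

Base: cat_id=5 (SciFi) at lvl 0.
Iteration 1: rows with parent in {5} -> Jazz (id 7, lvl 1), Board (id 12, lvl 1).
Iteration 2: rows with parent in {7,12} -> All (id 8, lvl 2).
Iteration 3: rows with parent in {8} -> Movies (id 9, lvl 3), Card (id 10, lvl 3).
Iteration 4: rows with parent in {9,10} -> Biology (id 11, lvl 4), Rock (id 13, lvl 4).
Iteration 5: no rows with parent in {11,13}; recursion stops.
SUM(lvl) = 0 + 1 + 1 + 2 + 3 + 3 + 4 + 4 = 18.

18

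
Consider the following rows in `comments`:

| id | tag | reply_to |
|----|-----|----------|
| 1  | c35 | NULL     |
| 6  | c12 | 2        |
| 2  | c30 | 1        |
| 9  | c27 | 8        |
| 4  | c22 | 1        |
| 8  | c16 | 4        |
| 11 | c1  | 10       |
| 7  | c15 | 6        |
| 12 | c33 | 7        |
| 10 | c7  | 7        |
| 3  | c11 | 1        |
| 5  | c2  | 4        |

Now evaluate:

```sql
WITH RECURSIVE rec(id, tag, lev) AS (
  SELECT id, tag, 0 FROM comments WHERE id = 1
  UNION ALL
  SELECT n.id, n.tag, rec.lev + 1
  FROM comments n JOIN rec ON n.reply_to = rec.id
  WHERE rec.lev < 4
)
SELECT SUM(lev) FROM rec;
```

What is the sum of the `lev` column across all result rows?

Base: id=1 (c35) at lev 0.
Iteration 1: rows with reply_to in {1} -> c30 (id 2, lev 1), c11 (id 3, lev 1), c22 (id 4, lev 1).
Iteration 2: rows with reply_to in {2,3,4} -> c2 (id 5, lev 2), c12 (id 6, lev 2), c16 (id 8, lev 2).
Iteration 3: rows with reply_to in {5,6,8} -> c15 (id 7, lev 3), c27 (id 9, lev 3).
Iteration 4: rows with reply_to in {7,9} -> c7 (id 10, lev 4), c33 (id 12, lev 4).
Iteration 5: lev < 4 fails for all current rows; recursion stops.
SUM(lev) = 0 + 1 + 1 + 1 + 2 + 2 + 2 + 3 + 3 + 4 + 4 = 23.

23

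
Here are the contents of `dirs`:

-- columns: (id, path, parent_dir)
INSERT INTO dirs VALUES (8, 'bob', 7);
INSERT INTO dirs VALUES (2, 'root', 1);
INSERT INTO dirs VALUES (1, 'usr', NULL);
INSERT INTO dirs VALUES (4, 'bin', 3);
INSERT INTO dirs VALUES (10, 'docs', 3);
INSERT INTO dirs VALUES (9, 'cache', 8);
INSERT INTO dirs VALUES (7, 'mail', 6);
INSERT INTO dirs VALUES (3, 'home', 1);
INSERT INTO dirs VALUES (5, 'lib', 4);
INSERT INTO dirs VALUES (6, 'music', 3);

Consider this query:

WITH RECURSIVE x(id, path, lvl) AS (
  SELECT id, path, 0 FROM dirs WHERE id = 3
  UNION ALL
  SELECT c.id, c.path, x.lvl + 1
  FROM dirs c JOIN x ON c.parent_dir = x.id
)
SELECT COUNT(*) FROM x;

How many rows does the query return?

Base: id=3 (home) at lvl 0.
Iteration 1: rows with parent_dir in {3} -> bin (id 4, lvl 1), music (id 6, lvl 1), docs (id 10, lvl 1).
Iteration 2: rows with parent_dir in {4,6,10} -> lib (id 5, lvl 2), mail (id 7, lvl 2).
Iteration 3: rows with parent_dir in {5,7} -> bob (id 8, lvl 3).
Iteration 4: rows with parent_dir in {8} -> cache (id 9, lvl 4).
Iteration 5: no rows with parent_dir in {9}; recursion stops.
Total rows emitted: 8.

8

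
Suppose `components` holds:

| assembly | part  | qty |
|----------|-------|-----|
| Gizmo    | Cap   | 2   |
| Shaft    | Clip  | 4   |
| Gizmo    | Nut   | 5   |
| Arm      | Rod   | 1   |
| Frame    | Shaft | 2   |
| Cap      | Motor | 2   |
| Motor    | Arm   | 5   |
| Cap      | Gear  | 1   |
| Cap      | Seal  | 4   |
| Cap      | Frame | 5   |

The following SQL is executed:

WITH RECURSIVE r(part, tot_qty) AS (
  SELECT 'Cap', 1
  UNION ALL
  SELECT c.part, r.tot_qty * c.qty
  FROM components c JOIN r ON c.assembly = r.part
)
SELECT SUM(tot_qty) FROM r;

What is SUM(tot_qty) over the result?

83

Base: (Cap, tot_qty=1).
Iteration 1: components of {Cap} -> Frame = 1*5 = 5, Gear = 1*1 = 1, Motor = 1*2 = 2, Seal = 1*4 = 4.
Iteration 2: components of {Frame,Gear,Motor,Seal} -> Arm = 2*5 = 10, Shaft = 5*2 = 10.
Iteration 3: components of {Arm,Shaft} -> Clip = 10*4 = 40, Rod = 10*1 = 10.
Iteration 4: no further components; recursion stops.
SUM(tot_qty) = 1 + 4 + 5 + 1 + 2 + 10 + 10 + 40 + 10 = 83.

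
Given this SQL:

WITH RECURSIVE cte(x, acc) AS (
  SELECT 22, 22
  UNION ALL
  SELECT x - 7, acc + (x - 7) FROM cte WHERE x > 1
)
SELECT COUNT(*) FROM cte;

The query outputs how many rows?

4

Base: x=22, acc=22.
Iteration 1: 22 > 1 holds -> x = 22 - 7 = 15, acc = 22 + 15 = 37.
Iteration 2: 15 > 1 holds -> x = 15 - 7 = 8, acc = 37 + 8 = 45.
Iteration 3: 8 > 1 holds -> x = 8 - 7 = 1, acc = 45 + 1 = 46.
Iteration 4: 1 > 1 fails; recursion stops.
Total rows emitted: 4.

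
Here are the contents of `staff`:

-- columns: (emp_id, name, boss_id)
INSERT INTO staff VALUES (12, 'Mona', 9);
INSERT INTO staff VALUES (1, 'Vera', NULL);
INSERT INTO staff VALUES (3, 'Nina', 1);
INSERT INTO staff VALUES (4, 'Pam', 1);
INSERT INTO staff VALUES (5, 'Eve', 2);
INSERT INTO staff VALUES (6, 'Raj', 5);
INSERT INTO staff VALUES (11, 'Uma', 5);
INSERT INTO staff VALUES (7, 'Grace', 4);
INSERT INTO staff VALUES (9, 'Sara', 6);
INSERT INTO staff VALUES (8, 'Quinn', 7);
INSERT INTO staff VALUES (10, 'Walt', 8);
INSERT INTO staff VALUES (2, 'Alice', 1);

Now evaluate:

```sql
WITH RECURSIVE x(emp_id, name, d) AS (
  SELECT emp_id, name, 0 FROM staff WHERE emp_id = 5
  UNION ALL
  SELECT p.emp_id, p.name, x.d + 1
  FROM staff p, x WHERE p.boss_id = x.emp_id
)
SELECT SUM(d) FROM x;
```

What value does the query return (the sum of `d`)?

7

Base: emp_id=5 (Eve) at d 0.
Iteration 1: rows with boss_id in {5} -> Raj (id 6, d 1), Uma (id 11, d 1).
Iteration 2: rows with boss_id in {6,11} -> Sara (id 9, d 2).
Iteration 3: rows with boss_id in {9} -> Mona (id 12, d 3).
Iteration 4: no rows with boss_id in {12}; recursion stops.
SUM(d) = 0 + 1 + 1 + 2 + 3 = 7.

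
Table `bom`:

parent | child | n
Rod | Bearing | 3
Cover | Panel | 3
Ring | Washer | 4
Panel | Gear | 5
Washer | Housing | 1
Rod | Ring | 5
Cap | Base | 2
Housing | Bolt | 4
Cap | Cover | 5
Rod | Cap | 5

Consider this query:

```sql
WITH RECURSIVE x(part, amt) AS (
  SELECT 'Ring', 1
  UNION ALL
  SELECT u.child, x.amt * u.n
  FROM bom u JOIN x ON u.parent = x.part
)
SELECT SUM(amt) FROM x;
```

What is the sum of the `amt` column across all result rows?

25

Base: (Ring, amt=1).
Iteration 1: components of {Ring} -> Washer = 1*4 = 4.
Iteration 2: components of {Washer} -> Housing = 4*1 = 4.
Iteration 3: components of {Housing} -> Bolt = 4*4 = 16.
Iteration 4: no further components; recursion stops.
SUM(amt) = 1 + 4 + 4 + 16 = 25.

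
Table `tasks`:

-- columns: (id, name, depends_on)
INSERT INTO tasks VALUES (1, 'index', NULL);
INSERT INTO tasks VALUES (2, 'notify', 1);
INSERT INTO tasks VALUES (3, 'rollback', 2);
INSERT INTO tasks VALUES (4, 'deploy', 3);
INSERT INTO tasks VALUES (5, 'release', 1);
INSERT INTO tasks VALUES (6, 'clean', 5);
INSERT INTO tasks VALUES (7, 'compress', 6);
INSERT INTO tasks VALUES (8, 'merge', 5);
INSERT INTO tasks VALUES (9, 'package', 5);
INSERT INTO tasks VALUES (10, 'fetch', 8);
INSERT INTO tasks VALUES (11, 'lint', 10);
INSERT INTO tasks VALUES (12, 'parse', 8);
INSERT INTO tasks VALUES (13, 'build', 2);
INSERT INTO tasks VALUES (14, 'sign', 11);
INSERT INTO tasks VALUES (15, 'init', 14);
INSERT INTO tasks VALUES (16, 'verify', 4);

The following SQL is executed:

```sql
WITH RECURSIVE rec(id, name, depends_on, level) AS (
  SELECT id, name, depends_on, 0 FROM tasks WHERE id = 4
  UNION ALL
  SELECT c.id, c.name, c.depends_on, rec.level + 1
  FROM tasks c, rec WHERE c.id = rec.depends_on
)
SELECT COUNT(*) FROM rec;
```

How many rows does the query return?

4

Base: id=4 (deploy), depends_on=3, level 0.
Iteration 1: join on id=3 -> rollback (id 3, depends_on=2, level 1).
Iteration 2: join on id=2 -> notify (id 2, depends_on=1, level 2).
Iteration 3: join on id=1 -> index (id 1, depends_on=NULL, level 3).
Iteration 4: depends_on is NULL; no match; recursion stops.
Total rows emitted: 4.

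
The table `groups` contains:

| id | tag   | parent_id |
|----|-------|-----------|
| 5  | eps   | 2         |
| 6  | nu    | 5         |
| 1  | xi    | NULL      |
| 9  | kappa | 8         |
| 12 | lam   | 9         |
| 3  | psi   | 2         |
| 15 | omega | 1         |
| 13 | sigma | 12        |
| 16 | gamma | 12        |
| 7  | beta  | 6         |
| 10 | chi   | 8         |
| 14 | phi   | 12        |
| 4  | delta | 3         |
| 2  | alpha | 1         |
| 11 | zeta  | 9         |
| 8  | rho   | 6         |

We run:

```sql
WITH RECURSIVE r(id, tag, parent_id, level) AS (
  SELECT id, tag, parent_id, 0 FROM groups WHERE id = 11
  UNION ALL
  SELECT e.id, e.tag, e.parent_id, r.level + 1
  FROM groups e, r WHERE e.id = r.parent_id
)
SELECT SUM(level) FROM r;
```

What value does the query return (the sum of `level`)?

Base: id=11 (zeta), parent_id=9, level 0.
Iteration 1: join on id=9 -> kappa (id 9, parent_id=8, level 1).
Iteration 2: join on id=8 -> rho (id 8, parent_id=6, level 2).
Iteration 3: join on id=6 -> nu (id 6, parent_id=5, level 3).
Iteration 4: join on id=5 -> eps (id 5, parent_id=2, level 4).
Iteration 5: join on id=2 -> alpha (id 2, parent_id=1, level 5).
Iteration 6: join on id=1 -> xi (id 1, parent_id=NULL, level 6).
Iteration 7: parent_id is NULL; no match; recursion stops.
SUM(level) = 0 + 1 + 2 + 3 + 4 + 5 + 6 = 21.

21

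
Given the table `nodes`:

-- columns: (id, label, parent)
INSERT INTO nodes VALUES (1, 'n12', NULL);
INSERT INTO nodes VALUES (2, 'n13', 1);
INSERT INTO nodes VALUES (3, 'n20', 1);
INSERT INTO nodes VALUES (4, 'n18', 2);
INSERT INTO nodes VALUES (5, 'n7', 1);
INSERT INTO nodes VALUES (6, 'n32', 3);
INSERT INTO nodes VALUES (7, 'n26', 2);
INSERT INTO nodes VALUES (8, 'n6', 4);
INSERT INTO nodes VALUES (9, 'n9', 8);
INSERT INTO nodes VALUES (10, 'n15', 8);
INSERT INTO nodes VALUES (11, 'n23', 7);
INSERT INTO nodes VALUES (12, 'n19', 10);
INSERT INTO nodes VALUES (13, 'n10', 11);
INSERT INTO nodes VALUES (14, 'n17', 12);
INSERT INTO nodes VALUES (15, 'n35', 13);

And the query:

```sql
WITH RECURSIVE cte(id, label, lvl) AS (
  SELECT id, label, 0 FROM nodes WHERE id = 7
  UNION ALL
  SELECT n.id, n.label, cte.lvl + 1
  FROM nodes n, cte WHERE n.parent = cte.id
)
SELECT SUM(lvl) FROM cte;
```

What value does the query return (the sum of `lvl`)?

Base: id=7 (n26) at lvl 0.
Iteration 1: rows with parent in {7} -> n23 (id 11, lvl 1).
Iteration 2: rows with parent in {11} -> n10 (id 13, lvl 2).
Iteration 3: rows with parent in {13} -> n35 (id 15, lvl 3).
Iteration 4: no rows with parent in {15}; recursion stops.
SUM(lvl) = 0 + 1 + 2 + 3 = 6.

6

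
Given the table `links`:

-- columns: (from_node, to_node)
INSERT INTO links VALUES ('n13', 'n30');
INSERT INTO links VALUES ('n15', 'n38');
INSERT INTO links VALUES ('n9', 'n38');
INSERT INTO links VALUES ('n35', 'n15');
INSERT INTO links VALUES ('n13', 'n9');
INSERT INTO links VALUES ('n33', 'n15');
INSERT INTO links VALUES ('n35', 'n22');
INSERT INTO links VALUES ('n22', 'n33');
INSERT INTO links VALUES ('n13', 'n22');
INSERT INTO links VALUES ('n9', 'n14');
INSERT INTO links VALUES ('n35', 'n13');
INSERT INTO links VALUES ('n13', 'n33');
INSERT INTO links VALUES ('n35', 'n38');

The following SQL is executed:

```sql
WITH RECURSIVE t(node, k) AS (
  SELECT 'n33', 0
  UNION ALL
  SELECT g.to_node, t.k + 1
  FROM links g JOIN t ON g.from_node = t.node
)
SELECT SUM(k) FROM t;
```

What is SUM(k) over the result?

3

Base: (n33, k=0).
Iteration 1: edges from {n33} -> (n15, k=1).
Iteration 2: edges from {n15} -> (n38, k=2).
Iteration 3: no outgoing edges from {n38}; recursion stops.
SUM(k) = 0 + 1 + 2 = 3.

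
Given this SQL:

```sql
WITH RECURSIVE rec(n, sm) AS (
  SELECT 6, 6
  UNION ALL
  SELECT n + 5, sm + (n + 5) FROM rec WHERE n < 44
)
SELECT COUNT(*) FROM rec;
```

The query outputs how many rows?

9

Base: n=6, sm=6.
Iteration 1: 6 < 44 holds -> n = 6 + 5 = 11, sm = 6 + 11 = 17.
Iteration 2: 11 < 44 holds -> n = 11 + 5 = 16, sm = 17 + 16 = 33.
Iteration 3: 16 < 44 holds -> n = 16 + 5 = 21, sm = 33 + 21 = 54.
Iteration 4: 21 < 44 holds -> n = 21 + 5 = 26, sm = 54 + 26 = 80.
Iteration 5: 26 < 44 holds -> n = 26 + 5 = 31, sm = 80 + 31 = 111.
Iteration 6: 31 < 44 holds -> n = 31 + 5 = 36, sm = 111 + 36 = 147.
Iteration 7: 36 < 44 holds -> n = 36 + 5 = 41, sm = 147 + 41 = 188.
Iteration 8: 41 < 44 holds -> n = 41 + 5 = 46, sm = 188 + 46 = 234.
Iteration 9: 46 < 44 fails; recursion stops.
Total rows emitted: 9.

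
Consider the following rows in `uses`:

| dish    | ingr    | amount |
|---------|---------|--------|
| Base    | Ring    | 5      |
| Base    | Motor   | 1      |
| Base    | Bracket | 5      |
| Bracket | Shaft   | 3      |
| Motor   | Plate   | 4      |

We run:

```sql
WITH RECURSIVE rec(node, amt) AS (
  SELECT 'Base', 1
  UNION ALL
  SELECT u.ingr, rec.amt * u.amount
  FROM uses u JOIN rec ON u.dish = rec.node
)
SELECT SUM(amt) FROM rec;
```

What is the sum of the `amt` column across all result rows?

31

Base: (Base, amt=1).
Iteration 1: components of {Base} -> Bracket = 1*5 = 5, Motor = 1*1 = 1, Ring = 1*5 = 5.
Iteration 2: components of {Bracket,Motor,Ring} -> Plate = 1*4 = 4, Shaft = 5*3 = 15.
Iteration 3: no further components; recursion stops.
SUM(amt) = 1 + 5 + 1 + 5 + 4 + 15 = 31.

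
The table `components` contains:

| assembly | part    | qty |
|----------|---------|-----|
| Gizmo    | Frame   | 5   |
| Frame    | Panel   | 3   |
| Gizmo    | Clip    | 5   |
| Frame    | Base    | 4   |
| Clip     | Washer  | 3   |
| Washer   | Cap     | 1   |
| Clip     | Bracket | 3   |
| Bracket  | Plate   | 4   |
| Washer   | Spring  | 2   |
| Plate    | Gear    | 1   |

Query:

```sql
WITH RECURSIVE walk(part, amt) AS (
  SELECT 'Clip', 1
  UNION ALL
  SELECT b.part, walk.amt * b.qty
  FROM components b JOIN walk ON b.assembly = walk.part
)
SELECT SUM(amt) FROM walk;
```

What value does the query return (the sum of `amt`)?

Base: (Clip, amt=1).
Iteration 1: components of {Clip} -> Bracket = 1*3 = 3, Washer = 1*3 = 3.
Iteration 2: components of {Bracket,Washer} -> Cap = 3*1 = 3, Plate = 3*4 = 12, Spring = 3*2 = 6.
Iteration 3: components of {Cap,Plate,Spring} -> Gear = 12*1 = 12.
Iteration 4: no further components; recursion stops.
SUM(amt) = 1 + 3 + 3 + 3 + 6 + 12 + 12 = 40.

40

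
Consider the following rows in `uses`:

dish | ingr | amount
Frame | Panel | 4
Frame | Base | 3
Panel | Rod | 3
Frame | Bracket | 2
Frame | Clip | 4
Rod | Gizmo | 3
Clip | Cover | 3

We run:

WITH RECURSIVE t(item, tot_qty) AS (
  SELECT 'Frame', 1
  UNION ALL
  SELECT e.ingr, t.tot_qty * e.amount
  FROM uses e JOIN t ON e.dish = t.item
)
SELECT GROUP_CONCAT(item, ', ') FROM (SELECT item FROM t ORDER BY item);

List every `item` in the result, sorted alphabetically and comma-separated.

Base: (Frame, tot_qty=1).
Iteration 1: components of {Frame} -> Base = 1*3 = 3, Bracket = 1*2 = 2, Clip = 1*4 = 4, Panel = 1*4 = 4.
Iteration 2: components of {Base,Bracket,Clip,Panel} -> Cover = 4*3 = 12, Rod = 4*3 = 12.
Iteration 3: components of {Cover,Rod} -> Gizmo = 12*3 = 36.
Iteration 4: no further components; recursion stops.

Base, Bracket, Clip, Cover, Frame, Gizmo, Panel, Rod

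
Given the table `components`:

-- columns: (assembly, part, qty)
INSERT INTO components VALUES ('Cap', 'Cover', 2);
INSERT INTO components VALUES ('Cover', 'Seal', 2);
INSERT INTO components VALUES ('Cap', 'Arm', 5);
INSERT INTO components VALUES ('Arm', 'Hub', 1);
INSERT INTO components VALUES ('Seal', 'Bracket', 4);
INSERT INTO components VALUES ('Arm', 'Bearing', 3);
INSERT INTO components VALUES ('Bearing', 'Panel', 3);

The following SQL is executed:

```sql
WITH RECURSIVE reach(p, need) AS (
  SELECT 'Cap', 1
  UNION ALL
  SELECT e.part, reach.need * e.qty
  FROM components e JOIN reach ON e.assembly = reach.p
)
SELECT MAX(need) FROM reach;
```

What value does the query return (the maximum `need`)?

Base: (Cap, need=1).
Iteration 1: components of {Cap} -> Arm = 1*5 = 5, Cover = 1*2 = 2.
Iteration 2: components of {Arm,Cover} -> Bearing = 5*3 = 15, Hub = 5*1 = 5, Seal = 2*2 = 4.
Iteration 3: components of {Bearing,Hub,Seal} -> Bracket = 4*4 = 16, Panel = 15*3 = 45.
Iteration 4: no further components; recursion stops.
need values: 1, 2, 5, 4, 5, 15, 16, 45; the maximum is 45.

45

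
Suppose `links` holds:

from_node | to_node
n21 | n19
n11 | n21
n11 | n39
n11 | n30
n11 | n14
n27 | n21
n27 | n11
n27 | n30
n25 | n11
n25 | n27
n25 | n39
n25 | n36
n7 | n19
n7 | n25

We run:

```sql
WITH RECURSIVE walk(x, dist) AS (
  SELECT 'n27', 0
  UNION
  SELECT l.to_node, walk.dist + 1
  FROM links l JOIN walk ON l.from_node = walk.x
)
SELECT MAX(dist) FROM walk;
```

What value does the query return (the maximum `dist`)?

Base: (n27, dist=0).
Iteration 1: edges from {n27} -> (n11, dist=1), (n21, dist=1), (n30, dist=1).
Iteration 2: edges from {n11,n21,n30} -> (n14, dist=2), (n19, dist=2), (n21, dist=2), (n30, dist=2), (n39, dist=2).
Iteration 3: edges from {n14,n19,n21,n30,n39} -> (n19, dist=3).
Iteration 4: no outgoing edges from {n19}; recursion stops.
dist values: 0, 1, 1, 1, 2, 2, 2, 2, 2, 3; the maximum is 3.

3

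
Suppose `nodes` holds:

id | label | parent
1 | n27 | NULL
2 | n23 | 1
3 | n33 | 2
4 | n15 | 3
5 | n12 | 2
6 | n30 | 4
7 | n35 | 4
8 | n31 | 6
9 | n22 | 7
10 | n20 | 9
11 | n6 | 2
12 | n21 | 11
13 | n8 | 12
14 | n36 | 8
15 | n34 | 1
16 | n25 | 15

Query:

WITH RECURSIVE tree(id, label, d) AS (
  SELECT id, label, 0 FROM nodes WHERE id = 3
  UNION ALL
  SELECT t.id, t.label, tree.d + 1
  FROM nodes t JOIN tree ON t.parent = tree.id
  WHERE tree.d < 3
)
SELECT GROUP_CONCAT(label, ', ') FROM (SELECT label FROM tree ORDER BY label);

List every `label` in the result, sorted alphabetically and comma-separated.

Base: id=3 (n33) at d 0.
Iteration 1: rows with parent in {3} -> n15 (id 4, d 1).
Iteration 2: rows with parent in {4} -> n30 (id 6, d 2), n35 (id 7, d 2).
Iteration 3: rows with parent in {6,7} -> n31 (id 8, d 3), n22 (id 9, d 3).
Iteration 4: d < 3 fails for all current rows; recursion stops.

n15, n22, n30, n31, n33, n35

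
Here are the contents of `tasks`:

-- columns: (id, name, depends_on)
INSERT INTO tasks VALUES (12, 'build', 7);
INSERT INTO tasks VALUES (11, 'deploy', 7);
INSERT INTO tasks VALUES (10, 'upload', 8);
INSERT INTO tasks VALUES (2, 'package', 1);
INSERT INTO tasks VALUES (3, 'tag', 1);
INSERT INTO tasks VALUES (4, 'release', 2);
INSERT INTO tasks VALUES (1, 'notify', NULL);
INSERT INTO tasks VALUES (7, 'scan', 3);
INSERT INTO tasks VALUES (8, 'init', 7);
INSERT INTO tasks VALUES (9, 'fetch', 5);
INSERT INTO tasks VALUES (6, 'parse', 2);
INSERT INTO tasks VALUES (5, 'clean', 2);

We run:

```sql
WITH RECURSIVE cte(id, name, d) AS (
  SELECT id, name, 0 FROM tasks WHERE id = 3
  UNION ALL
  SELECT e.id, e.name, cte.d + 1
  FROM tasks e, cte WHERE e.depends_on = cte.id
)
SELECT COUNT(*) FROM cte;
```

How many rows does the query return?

Base: id=3 (tag) at d 0.
Iteration 1: rows with depends_on in {3} -> scan (id 7, d 1).
Iteration 2: rows with depends_on in {7} -> init (id 8, d 2), deploy (id 11, d 2), build (id 12, d 2).
Iteration 3: rows with depends_on in {8,11,12} -> upload (id 10, d 3).
Iteration 4: no rows with depends_on in {10}; recursion stops.
Total rows emitted: 6.

6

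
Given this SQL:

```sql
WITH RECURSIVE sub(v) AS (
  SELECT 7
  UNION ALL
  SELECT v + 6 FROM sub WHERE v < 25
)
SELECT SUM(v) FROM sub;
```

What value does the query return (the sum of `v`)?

64

Base: v=7.
Iteration 1: 7 < 25 holds -> v = 7 + 6 = 13.
Iteration 2: 13 < 25 holds -> v = 13 + 6 = 19.
Iteration 3: 19 < 25 holds -> v = 19 + 6 = 25.
Iteration 4: 25 < 25 fails; recursion stops.
SUM(v) = 7 + 13 + 19 + 25 = 64.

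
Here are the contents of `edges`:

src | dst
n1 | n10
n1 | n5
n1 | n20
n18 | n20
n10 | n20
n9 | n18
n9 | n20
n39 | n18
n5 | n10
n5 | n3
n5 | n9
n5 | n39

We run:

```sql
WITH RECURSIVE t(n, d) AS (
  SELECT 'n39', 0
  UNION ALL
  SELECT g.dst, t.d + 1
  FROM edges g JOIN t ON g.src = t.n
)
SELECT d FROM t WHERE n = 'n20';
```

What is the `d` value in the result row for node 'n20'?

Base: (n39, d=0).
Iteration 1: edges from {n39} -> (n18, d=1).
Iteration 2: edges from {n18} -> (n20, d=2).
Iteration 3: no outgoing edges from {n20}; recursion stops.

2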